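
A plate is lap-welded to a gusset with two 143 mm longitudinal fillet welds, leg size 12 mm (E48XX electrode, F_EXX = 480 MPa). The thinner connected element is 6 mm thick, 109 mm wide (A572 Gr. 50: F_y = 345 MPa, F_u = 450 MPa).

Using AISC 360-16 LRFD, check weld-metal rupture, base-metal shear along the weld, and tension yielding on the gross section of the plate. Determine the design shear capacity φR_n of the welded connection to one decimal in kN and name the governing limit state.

203.1 kN (gross-section yield governs)

Weld metal: throat = 0.707×12 = 8.484 mm, L = 2×143 = 286 mm. φR_n = 0.75 × 0.6 × 480 × 8.484 × 286 = 524.1 kN.
Base metal shear (6 mm plate): yield φR_n = 1.0×0.6×345×6×286 = 355.2 kN; rupture φR_n = 0.75×0.6×450×6×286 = 347.5 kN; take 347.5 kN (rupture).
Tension yield (gross): A_g = 109×6 = 654 mm². φR_n = 0.90 × 345 × 654 = 203.1 kN.
Governing: min(524.1, 347.5, 203.1) = 203.1 kN → gross-section yield.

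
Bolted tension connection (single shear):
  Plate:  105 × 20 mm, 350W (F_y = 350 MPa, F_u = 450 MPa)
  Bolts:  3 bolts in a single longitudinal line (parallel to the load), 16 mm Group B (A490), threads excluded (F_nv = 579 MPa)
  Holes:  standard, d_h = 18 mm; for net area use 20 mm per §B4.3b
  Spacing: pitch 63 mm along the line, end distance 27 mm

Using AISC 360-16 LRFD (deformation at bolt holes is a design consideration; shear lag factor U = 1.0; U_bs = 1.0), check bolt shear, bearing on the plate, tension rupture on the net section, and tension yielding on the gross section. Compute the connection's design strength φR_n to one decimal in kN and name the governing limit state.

Bolt shear: A_b = π(16)²/4 = 201.06 mm². φR_n = 0.75 × 579 × 201.06 × 3 × 1 = 261.9 kN.
Bearing (20 mm plate, F_u = 450 MPa): end bolts L_c = 27 − 18/2 = 18, R_n = min(1.2×18×20×450, 2.4×16×20×450) = 194.4 kN/bolt; interior L_c = 63 − 18 = 45, R_n = 345.6 kN/bolt. φR_n = 0.75 × (1×194.4 + 2×345.6) = 664.2 kN.
Tension rupture (net): A_n = (105 − 1×20)×20 = 1700 mm² (U = 1.0, A_e = A_n). φR_n = 0.75 × 450 × 1700 = 573.8 kN.
Tension yield (gross): A_g = 105×20 = 2100 mm². φR_n = 0.90 × 350 × 2100 = 661.5 kN.
Governing: min(261.9, 664.2, 573.8, 661.5) = 261.9 kN → bolt shear.

261.9 kN (bolt shear governs)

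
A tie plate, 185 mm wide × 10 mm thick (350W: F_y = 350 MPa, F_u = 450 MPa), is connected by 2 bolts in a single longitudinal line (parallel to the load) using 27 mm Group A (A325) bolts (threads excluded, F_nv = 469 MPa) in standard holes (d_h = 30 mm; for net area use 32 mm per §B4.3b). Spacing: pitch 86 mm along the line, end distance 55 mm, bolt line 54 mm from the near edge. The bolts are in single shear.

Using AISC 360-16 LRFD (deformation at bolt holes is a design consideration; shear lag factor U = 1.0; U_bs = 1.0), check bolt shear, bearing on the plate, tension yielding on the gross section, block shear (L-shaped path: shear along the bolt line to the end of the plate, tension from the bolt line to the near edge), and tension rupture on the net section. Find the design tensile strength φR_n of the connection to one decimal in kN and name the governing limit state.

316.6 kN (block shear governs)

Bolt shear: A_b = π(27)²/4 = 572.56 mm². φR_n = 0.75 × 469 × 572.56 × 2 × 1 = 402.8 kN.
Bearing (10 mm plate, F_u = 450 MPa): end bolts L_c = 55 − 30/2 = 40, R_n = min(1.2×40×10×450, 2.4×27×10×450) = 216 kN/bolt; interior L_c = 86 − 30 = 56, R_n = 291.6 kN/bolt. φR_n = 0.75 × (1×216 + 1×291.6) = 380.7 kN.
Tension yield (gross): A_g = 185×10 = 1850 mm². φR_n = 0.90 × 350 × 1850 = 582.8 kN.
Block shear: shear path 1×[55+1×86] = 1×141 mm, A_gv = 1410, A_nv = 1×(141 − 1.5×32)×10 = 930 mm²; tension to near edge: (54 − 0.5×32)×10 = 380 mm². R_n = min(0.6×450×930, 0.6×350×1410) + 1.0×450×380 = min(251.1, 296.1) + 171 = 422.1 kN. φR_n = 0.75 × 422.1 = 316.6 kN.
Tension rupture (net): A_n = (185 − 1×32)×10 = 1530 mm² (U = 1.0, A_e = A_n). φR_n = 0.75 × 450 × 1530 = 516.4 kN.
Governing: min(402.8, 380.7, 582.8, 316.6, 516.4) = 316.6 kN → block shear.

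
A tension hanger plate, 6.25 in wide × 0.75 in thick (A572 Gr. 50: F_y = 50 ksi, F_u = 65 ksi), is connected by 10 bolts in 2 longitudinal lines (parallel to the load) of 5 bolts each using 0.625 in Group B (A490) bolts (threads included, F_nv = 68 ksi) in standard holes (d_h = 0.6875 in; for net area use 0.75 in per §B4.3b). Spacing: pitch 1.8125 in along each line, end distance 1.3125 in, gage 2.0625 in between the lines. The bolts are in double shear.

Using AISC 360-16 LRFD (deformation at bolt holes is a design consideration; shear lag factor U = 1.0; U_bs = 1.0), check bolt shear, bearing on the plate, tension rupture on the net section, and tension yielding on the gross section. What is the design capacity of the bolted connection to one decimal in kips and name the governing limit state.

Bolt shear: A_b = π(0.625)²/4 = 0.3068 in². φR_n = 0.75 × 68 × 0.3068 × 10 × 2 = 312.9 kips.
Bearing (0.75 in plate, F_u = 65 ksi): end bolts L_c = 1.3125 − 0.6875/2 = 0.96875, R_n = min(1.2×0.96875×0.75×65, 2.4×0.625×0.75×65) = 56.672 kips/bolt; interior L_c = 1.8125 − 0.6875 = 1.125, R_n = 65.813 kips/bolt. φR_n = 0.75 × (2×56.672 + 8×65.813) = 479.9 kips.
Tension rupture (net): A_n = (6.25 − 2×0.75)×0.75 = 3.5625 in² (U = 1.0, A_e = A_n). φR_n = 0.75 × 65 × 3.5625 = 173.7 kips.
Tension yield (gross): A_g = 6.25×0.75 = 4.6875 in². φR_n = 0.90 × 50 × 4.6875 = 210.9 kips.
Governing: min(312.9, 479.9, 173.7, 210.9) = 173.7 kips → net-section rupture.

173.7 kips (net-section rupture governs)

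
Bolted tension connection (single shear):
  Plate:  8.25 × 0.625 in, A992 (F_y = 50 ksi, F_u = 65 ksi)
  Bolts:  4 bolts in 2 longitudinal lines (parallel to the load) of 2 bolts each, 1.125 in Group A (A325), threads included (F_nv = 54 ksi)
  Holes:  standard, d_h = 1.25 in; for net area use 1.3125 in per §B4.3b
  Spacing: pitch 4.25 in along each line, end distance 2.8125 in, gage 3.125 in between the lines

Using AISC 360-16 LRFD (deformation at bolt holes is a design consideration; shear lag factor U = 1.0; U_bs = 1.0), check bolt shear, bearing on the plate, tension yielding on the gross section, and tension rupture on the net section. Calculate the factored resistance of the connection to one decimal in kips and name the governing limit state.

Bolt shear: A_b = π(1.125)²/4 = 0.99402 in². φR_n = 0.75 × 54 × 0.99402 × 4 × 1 = 161.0 kips.
Bearing (0.625 in plate, F_u = 65 ksi): end bolts L_c = 2.8125 − 1.25/2 = 2.1875, R_n = min(1.2×2.1875×0.625×65, 2.4×1.125×0.625×65) = 106.64 kips/bolt; interior L_c = 4.25 − 1.25 = 3, R_n = 109.69 kips/bolt. φR_n = 0.75 × (2×106.64 + 2×109.69) = 324.5 kips.
Tension yield (gross): A_g = 8.25×0.625 = 5.1563 in². φR_n = 0.90 × 50 × 5.1563 = 232.0 kips.
Tension rupture (net): A_n = (8.25 − 2×1.3125)×0.625 = 3.5156 in² (U = 1.0, A_e = A_n). φR_n = 0.75 × 65 × 3.5156 = 171.4 kips.
Governing: min(161.0, 324.5, 232.0, 171.4) = 161.0 kips → bolt shear.

161.0 kips (bolt shear governs)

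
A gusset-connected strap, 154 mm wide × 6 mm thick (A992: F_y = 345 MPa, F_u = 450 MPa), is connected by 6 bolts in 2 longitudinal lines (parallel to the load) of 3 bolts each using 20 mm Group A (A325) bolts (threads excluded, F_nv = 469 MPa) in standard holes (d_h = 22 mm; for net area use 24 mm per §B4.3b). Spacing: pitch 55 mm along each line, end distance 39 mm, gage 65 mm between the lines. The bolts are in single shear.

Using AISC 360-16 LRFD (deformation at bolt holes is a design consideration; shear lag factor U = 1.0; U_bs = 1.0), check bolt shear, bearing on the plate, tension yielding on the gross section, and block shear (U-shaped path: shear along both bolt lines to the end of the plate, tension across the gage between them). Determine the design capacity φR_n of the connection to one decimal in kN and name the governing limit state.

286.9 kN (gross-section yield governs)

Bolt shear: A_b = π(20)²/4 = 314.16 mm². φR_n = 0.75 × 469 × 314.16 × 6 × 1 = 663.0 kN.
Bearing (6 mm plate, F_u = 450 MPa): end bolts L_c = 39 − 22/2 = 28, R_n = min(1.2×28×6×450, 2.4×20×6×450) = 90.72 kN/bolt; interior L_c = 55 − 22 = 33, R_n = 106.92 kN/bolt. φR_n = 0.75 × (2×90.72 + 4×106.92) = 456.8 kN.
Tension yield (gross): A_g = 154×6 = 924 mm². φR_n = 0.90 × 345 × 924 = 286.9 kN.
Block shear: shear path 2×[39+2×55] = 2×149 mm, A_gv = 1788, A_nv = 2×(149 − 2.5×24)×6 = 1068 mm²; tension across gage: (65 − 1×24)×6 = 246 mm². R_n = min(0.6×450×1068, 0.6×345×1788) + 1.0×450×246 = min(288.36, 370.12) + 110.7 = 399.06 kN. φR_n = 0.75 × 399.06 = 299.3 kN.
Governing: min(663.0, 456.8, 286.9, 299.3) = 286.9 kN → gross-section yield.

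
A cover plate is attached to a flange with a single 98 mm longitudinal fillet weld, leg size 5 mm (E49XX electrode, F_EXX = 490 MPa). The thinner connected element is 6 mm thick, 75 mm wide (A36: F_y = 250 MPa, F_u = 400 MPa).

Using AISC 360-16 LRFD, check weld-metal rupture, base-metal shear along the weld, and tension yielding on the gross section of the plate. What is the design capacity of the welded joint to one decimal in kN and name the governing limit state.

Weld metal: throat = 0.707×5 = 3.535 mm, L = 98 mm. φR_n = 0.75 × 0.6 × 490 × 3.535 × 98 = 76.4 kN.
Base metal shear (6 mm plate): yield φR_n = 1.0×0.6×250×6×98 = 88.2 kN; rupture φR_n = 0.75×0.6×400×6×98 = 105.8 kN; take 88.2 kN (yield).
Tension yield (gross): A_g = 75×6 = 450 mm². φR_n = 0.90 × 250 × 450 = 101.3 kN.
Governing: min(76.4, 88.2, 101.3) = 76.4 kN → weld metal.

76.4 kN (weld metal governs)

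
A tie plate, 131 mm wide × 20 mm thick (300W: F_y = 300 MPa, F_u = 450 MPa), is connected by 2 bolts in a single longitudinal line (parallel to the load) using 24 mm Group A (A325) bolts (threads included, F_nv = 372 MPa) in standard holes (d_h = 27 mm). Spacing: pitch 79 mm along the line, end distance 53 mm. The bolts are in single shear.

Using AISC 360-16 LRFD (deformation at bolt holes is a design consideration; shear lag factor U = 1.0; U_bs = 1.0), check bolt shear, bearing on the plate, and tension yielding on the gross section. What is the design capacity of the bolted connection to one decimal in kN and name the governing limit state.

Bolt shear: A_b = π(24)²/4 = 452.39 mm². φR_n = 0.75 × 372 × 452.39 × 2 × 1 = 252.4 kN.
Bearing (20 mm plate, F_u = 450 MPa): end bolts L_c = 53 − 27/2 = 39.5, R_n = min(1.2×39.5×20×450, 2.4×24×20×450) = 426.6 kN/bolt; interior L_c = 79 − 27 = 52, R_n = 518.4 kN/bolt. φR_n = 0.75 × (1×426.6 + 1×518.4) = 708.8 kN.
Tension yield (gross): A_g = 131×20 = 2620 mm². φR_n = 0.90 × 300 × 2620 = 707.4 kN.
Governing: min(252.4, 708.8, 707.4) = 252.4 kN → bolt shear.

252.4 kN (bolt shear governs)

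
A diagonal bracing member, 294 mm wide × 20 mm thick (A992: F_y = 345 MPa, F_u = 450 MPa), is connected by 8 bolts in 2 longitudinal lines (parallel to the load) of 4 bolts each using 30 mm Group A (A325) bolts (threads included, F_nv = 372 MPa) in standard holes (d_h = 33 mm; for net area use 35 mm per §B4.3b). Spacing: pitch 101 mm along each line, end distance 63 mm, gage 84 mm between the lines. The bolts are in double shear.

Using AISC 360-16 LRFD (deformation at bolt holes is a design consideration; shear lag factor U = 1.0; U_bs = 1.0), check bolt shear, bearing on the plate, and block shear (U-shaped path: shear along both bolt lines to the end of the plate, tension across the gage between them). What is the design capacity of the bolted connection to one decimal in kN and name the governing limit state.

2303.1 kN (block shear governs)

Bolt shear: A_b = π(30)²/4 = 706.86 mm². φR_n = 0.75 × 372 × 706.86 × 8 × 2 = 3155.4 kN.
Bearing (20 mm plate, F_u = 450 MPa): end bolts L_c = 63 − 33/2 = 46.5, R_n = min(1.2×46.5×20×450, 2.4×30×20×450) = 502.2 kN/bolt; interior L_c = 101 − 33 = 68, R_n = 648 kN/bolt. φR_n = 0.75 × (2×502.2 + 6×648) = 3669.3 kN.
Block shear: shear path 2×[63+3×101] = 2×366 mm, A_gv = 14640, A_nv = 2×(366 − 3.5×35)×20 = 9740 mm²; tension across gage: (84 − 1×35)×20 = 980 mm². R_n = min(0.6×450×9740, 0.6×345×14640) + 1.0×450×980 = min(2629.8, 3030.5) + 441 = 3070.8 kN. φR_n = 0.75 × 3070.8 = 2303.1 kN.
Governing: min(3155.4, 3669.3, 2303.1) = 2303.1 kN → block shear.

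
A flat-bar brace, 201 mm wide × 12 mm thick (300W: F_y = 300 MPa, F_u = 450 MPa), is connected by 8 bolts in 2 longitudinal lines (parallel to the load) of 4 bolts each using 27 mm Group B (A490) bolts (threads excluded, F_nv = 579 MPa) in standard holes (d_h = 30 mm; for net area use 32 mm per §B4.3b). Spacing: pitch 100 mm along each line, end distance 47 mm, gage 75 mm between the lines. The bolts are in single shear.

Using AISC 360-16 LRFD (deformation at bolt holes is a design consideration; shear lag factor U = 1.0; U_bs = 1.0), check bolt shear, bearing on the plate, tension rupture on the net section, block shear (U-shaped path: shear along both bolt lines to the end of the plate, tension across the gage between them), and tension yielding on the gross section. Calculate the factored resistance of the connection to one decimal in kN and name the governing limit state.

554.9 kN (net-section rupture governs)

Bolt shear: A_b = π(27)²/4 = 572.56 mm². φR_n = 0.75 × 579 × 572.56 × 8 × 1 = 1989.1 kN.
Bearing (12 mm plate, F_u = 450 MPa): end bolts L_c = 47 − 30/2 = 32, R_n = min(1.2×32×12×450, 2.4×27×12×450) = 207.36 kN/bolt; interior L_c = 100 − 30 = 70, R_n = 349.92 kN/bolt. φR_n = 0.75 × (2×207.36 + 6×349.92) = 1885.7 kN.
Tension rupture (net): A_n = (201 − 2×32)×12 = 1644 mm² (U = 1.0, A_e = A_n). φR_n = 0.75 × 450 × 1644 = 554.9 kN.
Block shear: shear path 2×[47+3×100] = 2×347 mm, A_gv = 8328, A_nv = 2×(347 − 3.5×32)×12 = 5640 mm²; tension across gage: (75 − 1×32)×12 = 516 mm². R_n = min(0.6×450×5640, 0.6×300×8328) + 1.0×450×516 = min(1522.8, 1499) + 232.2 = 1731.2 kN. φR_n = 0.75 × 1731.2 = 1298.4 kN.
Tension yield (gross): A_g = 201×12 = 2412 mm². φR_n = 0.90 × 300 × 2412 = 651.2 kN.
Governing: min(1989.1, 1885.7, 554.9, 1298.4, 651.2) = 554.9 kN → net-section rupture.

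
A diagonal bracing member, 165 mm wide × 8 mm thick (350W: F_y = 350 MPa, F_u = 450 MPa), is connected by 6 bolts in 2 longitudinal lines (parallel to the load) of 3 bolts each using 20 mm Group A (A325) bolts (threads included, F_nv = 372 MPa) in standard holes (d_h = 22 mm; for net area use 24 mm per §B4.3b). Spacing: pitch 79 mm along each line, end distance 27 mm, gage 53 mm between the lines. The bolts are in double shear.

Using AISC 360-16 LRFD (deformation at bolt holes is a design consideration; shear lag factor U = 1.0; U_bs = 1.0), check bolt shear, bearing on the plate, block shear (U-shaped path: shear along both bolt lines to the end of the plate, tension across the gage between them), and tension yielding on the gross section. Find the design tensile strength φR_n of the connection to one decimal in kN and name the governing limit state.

Bolt shear: A_b = π(20)²/4 = 314.16 mm². φR_n = 0.75 × 372 × 314.16 × 6 × 2 = 1051.8 kN.
Bearing (8 mm plate, F_u = 450 MPa): end bolts L_c = 27 − 22/2 = 16, R_n = min(1.2×16×8×450, 2.4×20×8×450) = 69.12 kN/bolt; interior L_c = 79 − 22 = 57, R_n = 172.8 kN/bolt. φR_n = 0.75 × (2×69.12 + 4×172.8) = 622.1 kN.
Block shear: shear path 2×[27+2×79] = 2×185 mm, A_gv = 2960, A_nv = 2×(185 − 2.5×24)×8 = 2000 mm²; tension across gage: (53 − 1×24)×8 = 232 mm². R_n = min(0.6×450×2000, 0.6×350×2960) + 1.0×450×232 = min(540, 621.6) + 104.4 = 644.4 kN. φR_n = 0.75 × 644.4 = 483.3 kN.
Tension yield (gross): A_g = 165×8 = 1320 mm². φR_n = 0.90 × 350 × 1320 = 415.8 kN.
Governing: min(1051.8, 622.1, 483.3, 415.8) = 415.8 kN → gross-section yield.

415.8 kN (gross-section yield governs)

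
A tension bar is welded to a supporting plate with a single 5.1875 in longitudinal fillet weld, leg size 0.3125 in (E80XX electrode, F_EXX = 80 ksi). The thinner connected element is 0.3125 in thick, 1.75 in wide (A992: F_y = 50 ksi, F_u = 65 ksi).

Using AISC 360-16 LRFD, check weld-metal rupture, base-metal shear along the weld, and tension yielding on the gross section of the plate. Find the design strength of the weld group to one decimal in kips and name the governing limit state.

Weld metal: throat = 0.707×0.3125 = 0.22094 in, L = 5.1875 in. φR_n = 0.75 × 0.6 × 80 × 0.22094 × 5.1875 = 41.3 kips.
Base metal shear (0.3125 in plate): yield φR_n = 1.0×0.6×50×0.3125×5.1875 = 48.6 kips; rupture φR_n = 0.75×0.6×65×0.3125×5.1875 = 47.4 kips; take 47.4 kips (rupture).
Tension yield (gross): A_g = 1.75×0.3125 = 0.54688 in². φR_n = 0.90 × 50 × 0.54688 = 24.6 kips.
Governing: min(41.3, 47.4, 24.6) = 24.6 kips → gross-section yield.

24.6 kips (gross-section yield governs)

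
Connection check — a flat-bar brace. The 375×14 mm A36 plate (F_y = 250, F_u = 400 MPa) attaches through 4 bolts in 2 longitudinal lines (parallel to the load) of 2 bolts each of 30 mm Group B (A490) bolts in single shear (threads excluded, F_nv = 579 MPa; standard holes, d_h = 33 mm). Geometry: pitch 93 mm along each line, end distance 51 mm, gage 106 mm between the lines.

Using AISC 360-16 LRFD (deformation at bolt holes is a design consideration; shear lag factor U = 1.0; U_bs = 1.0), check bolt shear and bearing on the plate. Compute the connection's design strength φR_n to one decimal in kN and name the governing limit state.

Bolt shear: A_b = π(30)²/4 = 706.86 mm². φR_n = 0.75 × 579 × 706.86 × 4 × 1 = 1227.8 kN.
Bearing (14 mm plate, F_u = 400 MPa): end bolts L_c = 51 − 33/2 = 34.5, R_n = min(1.2×34.5×14×400, 2.4×30×14×400) = 231.84 kN/bolt; interior L_c = 93 − 33 = 60, R_n = 403.2 kN/bolt. φR_n = 0.75 × (2×231.84 + 2×403.2) = 952.6 kN.
Governing: min(1227.8, 952.6) = 952.6 kN → bearing.

952.6 kN (bearing governs)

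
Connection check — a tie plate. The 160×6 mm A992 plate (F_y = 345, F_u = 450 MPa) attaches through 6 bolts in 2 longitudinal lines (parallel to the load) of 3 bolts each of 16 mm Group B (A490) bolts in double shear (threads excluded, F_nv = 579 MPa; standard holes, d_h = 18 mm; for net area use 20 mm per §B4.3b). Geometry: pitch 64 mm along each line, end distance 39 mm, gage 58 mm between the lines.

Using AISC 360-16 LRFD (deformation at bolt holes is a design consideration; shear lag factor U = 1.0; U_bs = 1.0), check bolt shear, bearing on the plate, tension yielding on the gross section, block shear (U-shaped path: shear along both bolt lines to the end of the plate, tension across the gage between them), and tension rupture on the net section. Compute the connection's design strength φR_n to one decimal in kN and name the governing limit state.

243.0 kN (net-section rupture governs)

Bolt shear: A_b = π(16)²/4 = 201.06 mm². φR_n = 0.75 × 579 × 201.06 × 6 × 2 = 1047.7 kN.
Bearing (6 mm plate, F_u = 450 MPa): end bolts L_c = 39 − 18/2 = 30, R_n = min(1.2×30×6×450, 2.4×16×6×450) = 97.2 kN/bolt; interior L_c = 64 − 18 = 46, R_n = 103.68 kN/bolt. φR_n = 0.75 × (2×97.2 + 4×103.68) = 456.8 kN.
Tension yield (gross): A_g = 160×6 = 960 mm². φR_n = 0.90 × 345 × 960 = 298.1 kN.
Block shear: shear path 2×[39+2×64] = 2×167 mm, A_gv = 2004, A_nv = 2×(167 − 2.5×20)×6 = 1404 mm²; tension across gage: (58 − 1×20)×6 = 228 mm². R_n = min(0.6×450×1404, 0.6×345×2004) + 1.0×450×228 = min(379.08, 414.83) + 102.6 = 481.68 kN. φR_n = 0.75 × 481.68 = 361.3 kN.
Tension rupture (net): A_n = (160 − 2×20)×6 = 720 mm² (U = 1.0, A_e = A_n). φR_n = 0.75 × 450 × 720 = 243.0 kN.
Governing: min(1047.7, 456.8, 298.1, 361.3, 243.0) = 243.0 kN → net-section rupture.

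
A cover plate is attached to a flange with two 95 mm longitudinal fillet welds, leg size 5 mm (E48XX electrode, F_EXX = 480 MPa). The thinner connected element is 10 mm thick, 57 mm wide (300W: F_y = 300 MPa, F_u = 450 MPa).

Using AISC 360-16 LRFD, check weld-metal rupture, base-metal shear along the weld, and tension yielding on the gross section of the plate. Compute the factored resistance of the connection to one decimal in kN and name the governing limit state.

Weld metal: throat = 0.707×5 = 3.535 mm, L = 2×95 = 190 mm. φR_n = 0.75 × 0.6 × 480 × 3.535 × 190 = 145.1 kN.
Base metal shear (10 mm plate): yield φR_n = 1.0×0.6×300×10×190 = 342.0 kN; rupture φR_n = 0.75×0.6×450×10×190 = 384.8 kN; take 342.0 kN (yield).
Tension yield (gross): A_g = 57×10 = 570 mm². φR_n = 0.90 × 300 × 570 = 153.9 kN.
Governing: min(145.1, 342.0, 153.9) = 145.1 kN → weld metal.

145.1 kN (weld metal governs)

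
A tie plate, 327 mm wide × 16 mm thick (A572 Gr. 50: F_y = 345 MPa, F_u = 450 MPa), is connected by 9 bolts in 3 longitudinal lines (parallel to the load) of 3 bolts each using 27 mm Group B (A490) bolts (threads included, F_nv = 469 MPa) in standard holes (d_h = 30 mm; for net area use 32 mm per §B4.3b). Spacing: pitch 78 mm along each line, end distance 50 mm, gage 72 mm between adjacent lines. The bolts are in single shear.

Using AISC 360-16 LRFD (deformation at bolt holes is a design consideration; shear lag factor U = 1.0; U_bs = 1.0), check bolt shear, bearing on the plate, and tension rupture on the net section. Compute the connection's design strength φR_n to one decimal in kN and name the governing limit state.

Bolt shear: A_b = π(27)²/4 = 572.56 mm². φR_n = 0.75 × 469 × 572.56 × 9 × 1 = 1812.6 kN.
Bearing (16 mm plate, F_u = 450 MPa): end bolts L_c = 50 − 30/2 = 35, R_n = min(1.2×35×16×450, 2.4×27×16×450) = 302.4 kN/bolt; interior L_c = 78 − 30 = 48, R_n = 414.72 kN/bolt. φR_n = 0.75 × (3×302.4 + 6×414.72) = 2546.6 kN.
Tension rupture (net): A_n = (327 − 3×32)×16 = 3696 mm² (U = 1.0, A_e = A_n). φR_n = 0.75 × 450 × 3696 = 1247.4 kN.
Governing: min(1812.6, 2546.6, 1247.4) = 1247.4 kN → net-section rupture.

1247.4 kN (net-section rupture governs)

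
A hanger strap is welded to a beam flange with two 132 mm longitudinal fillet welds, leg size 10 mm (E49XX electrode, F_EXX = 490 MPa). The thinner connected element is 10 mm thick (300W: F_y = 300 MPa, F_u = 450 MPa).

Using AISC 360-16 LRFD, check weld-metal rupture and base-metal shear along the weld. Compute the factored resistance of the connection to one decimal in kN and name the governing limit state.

Weld metal: throat = 0.707×10 = 7.07 mm, L = 2×132 = 264 mm. φR_n = 0.75 × 0.6 × 490 × 7.07 × 264 = 411.6 kN.
Base metal shear (10 mm plate): yield φR_n = 1.0×0.6×300×10×264 = 475.2 kN; rupture φR_n = 0.75×0.6×450×10×264 = 534.6 kN; take 475.2 kN (yield).
Governing: min(411.6, 475.2) = 411.6 kN → weld metal.

411.6 kN (weld metal governs)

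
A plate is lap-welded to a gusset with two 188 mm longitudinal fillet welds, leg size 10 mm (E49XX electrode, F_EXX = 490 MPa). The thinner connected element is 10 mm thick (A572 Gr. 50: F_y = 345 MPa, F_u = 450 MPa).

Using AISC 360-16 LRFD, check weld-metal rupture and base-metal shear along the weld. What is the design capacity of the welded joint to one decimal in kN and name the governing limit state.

Weld metal: throat = 0.707×10 = 7.07 mm, L = 2×188 = 376 mm. φR_n = 0.75 × 0.6 × 490 × 7.07 × 376 = 586.2 kN.
Base metal shear (10 mm plate): yield φR_n = 1.0×0.6×345×10×376 = 778.3 kN; rupture φR_n = 0.75×0.6×450×10×376 = 761.4 kN; take 761.4 kN (rupture).
Governing: min(586.2, 761.4) = 586.2 kN → weld metal.

586.2 kN (weld metal governs)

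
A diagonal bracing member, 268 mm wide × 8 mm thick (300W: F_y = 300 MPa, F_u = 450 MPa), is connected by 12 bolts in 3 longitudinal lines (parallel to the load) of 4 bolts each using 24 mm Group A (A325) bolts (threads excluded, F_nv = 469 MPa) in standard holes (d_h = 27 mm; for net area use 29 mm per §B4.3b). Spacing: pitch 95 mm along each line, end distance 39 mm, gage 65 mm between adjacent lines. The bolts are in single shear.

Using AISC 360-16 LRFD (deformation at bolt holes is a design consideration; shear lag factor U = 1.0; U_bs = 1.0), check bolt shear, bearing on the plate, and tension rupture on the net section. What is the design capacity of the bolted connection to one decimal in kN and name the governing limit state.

488.7 kN (net-section rupture governs)

Bolt shear: A_b = π(24)²/4 = 452.39 mm². φR_n = 0.75 × 469 × 452.39 × 12 × 1 = 1909.5 kN.
Bearing (8 mm plate, F_u = 450 MPa): end bolts L_c = 39 − 27/2 = 25.5, R_n = min(1.2×25.5×8×450, 2.4×24×8×450) = 110.16 kN/bolt; interior L_c = 95 − 27 = 68, R_n = 207.36 kN/bolt. φR_n = 0.75 × (3×110.16 + 9×207.36) = 1647.5 kN.
Tension rupture (net): A_n = (268 − 3×29)×8 = 1448 mm² (U = 1.0, A_e = A_n). φR_n = 0.75 × 450 × 1448 = 488.7 kN.
Governing: min(1909.5, 1647.5, 488.7) = 488.7 kN → net-section rupture.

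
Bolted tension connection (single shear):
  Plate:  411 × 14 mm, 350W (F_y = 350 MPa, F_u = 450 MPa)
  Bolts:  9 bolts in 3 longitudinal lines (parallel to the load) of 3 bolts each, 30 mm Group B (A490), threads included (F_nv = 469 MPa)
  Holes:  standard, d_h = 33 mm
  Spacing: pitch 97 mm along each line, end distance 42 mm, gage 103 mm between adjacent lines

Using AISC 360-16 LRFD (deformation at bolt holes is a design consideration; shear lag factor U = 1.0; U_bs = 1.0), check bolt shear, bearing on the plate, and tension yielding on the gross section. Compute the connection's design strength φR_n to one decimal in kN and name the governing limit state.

Bolt shear: A_b = π(30)²/4 = 706.86 mm². φR_n = 0.75 × 469 × 706.86 × 9 × 1 = 2237.7 kN.
Bearing (14 mm plate, F_u = 450 MPa): end bolts L_c = 42 − 33/2 = 25.5, R_n = min(1.2×25.5×14×450, 2.4×30×14×450) = 192.78 kN/bolt; interior L_c = 97 − 33 = 64, R_n = 453.6 kN/bolt. φR_n = 0.75 × (3×192.78 + 6×453.6) = 2475.0 kN.
Tension yield (gross): A_g = 411×14 = 5754 mm². φR_n = 0.90 × 350 × 5754 = 1812.5 kN.
Governing: min(2237.7, 2475.0, 1812.5) = 1812.5 kN → gross-section yield.

1812.5 kN (gross-section yield governs)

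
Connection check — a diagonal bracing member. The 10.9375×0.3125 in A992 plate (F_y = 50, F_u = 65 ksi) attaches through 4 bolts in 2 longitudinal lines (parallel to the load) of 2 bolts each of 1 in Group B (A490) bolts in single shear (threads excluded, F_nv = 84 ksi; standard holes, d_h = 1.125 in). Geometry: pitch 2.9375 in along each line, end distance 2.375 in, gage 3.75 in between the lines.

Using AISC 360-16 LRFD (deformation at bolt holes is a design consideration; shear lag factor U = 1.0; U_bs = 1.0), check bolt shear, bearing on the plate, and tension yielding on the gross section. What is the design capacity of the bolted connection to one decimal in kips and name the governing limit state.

132.5 kips (bearing governs)

Bolt shear: A_b = π(1)²/4 = 0.7854 in². φR_n = 0.75 × 84 × 0.7854 × 4 × 1 = 197.9 kips.
Bearing (0.3125 in plate, F_u = 65 ksi): end bolts L_c = 2.375 − 1.125/2 = 1.8125, R_n = min(1.2×1.8125×0.3125×65, 2.4×1×0.3125×65) = 44.18 kips/bolt; interior L_c = 2.9375 − 1.125 = 1.8125, R_n = 44.18 kips/bolt. φR_n = 0.75 × (2×44.18 + 2×44.18) = 132.5 kips.
Tension yield (gross): A_g = 10.9375×0.3125 = 3.418 in². φR_n = 0.90 × 50 × 3.418 = 153.8 kips.
Governing: min(197.9, 132.5, 153.8) = 132.5 kips → bearing.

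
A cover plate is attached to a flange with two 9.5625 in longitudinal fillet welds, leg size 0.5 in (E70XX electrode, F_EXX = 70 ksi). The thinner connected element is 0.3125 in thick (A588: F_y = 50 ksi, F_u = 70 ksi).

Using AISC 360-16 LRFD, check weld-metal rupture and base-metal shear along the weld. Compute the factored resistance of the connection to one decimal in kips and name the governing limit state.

Weld metal: throat = 0.707×0.5 = 0.3535 in, L = 2×9.5625 = 19.125 in. φR_n = 0.75 × 0.6 × 70 × 0.3535 × 19.125 = 213.0 kips.
Base metal shear (0.3125 in plate): yield φR_n = 1.0×0.6×50×0.3125×19.125 = 179.3 kips; rupture φR_n = 0.75×0.6×70×0.3125×19.125 = 188.3 kips; take 179.3 kips (yield).
Governing: min(213.0, 179.3) = 179.3 kips → base-metal shear.

179.3 kips (base-metal shear governs)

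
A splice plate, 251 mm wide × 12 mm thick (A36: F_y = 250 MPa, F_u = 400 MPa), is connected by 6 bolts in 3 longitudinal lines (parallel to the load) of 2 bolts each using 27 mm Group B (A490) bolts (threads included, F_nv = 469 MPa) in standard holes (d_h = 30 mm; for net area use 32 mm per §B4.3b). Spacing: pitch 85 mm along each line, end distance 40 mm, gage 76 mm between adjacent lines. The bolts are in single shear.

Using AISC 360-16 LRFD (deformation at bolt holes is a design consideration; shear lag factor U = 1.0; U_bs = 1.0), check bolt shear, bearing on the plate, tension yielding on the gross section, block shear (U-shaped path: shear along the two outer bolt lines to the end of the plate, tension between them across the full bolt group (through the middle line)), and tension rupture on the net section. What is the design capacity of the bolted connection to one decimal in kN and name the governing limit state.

Bolt shear: A_b = π(27)²/4 = 572.56 mm². φR_n = 0.75 × 469 × 572.56 × 6 × 1 = 1208.4 kN.
Bearing (12 mm plate, F_u = 400 MPa): end bolts L_c = 40 − 30/2 = 25, R_n = min(1.2×25×12×400, 2.4×27×12×400) = 144 kN/bolt; interior L_c = 85 − 30 = 55, R_n = 311.04 kN/bolt. φR_n = 0.75 × (3×144 + 3×311.04) = 1023.8 kN.
Tension yield (gross): A_g = 251×12 = 3012 mm². φR_n = 0.90 × 250 × 3012 = 677.7 kN.
Block shear: shear path 2×[40+1×85] = 2×125 mm, A_gv = 3000, A_nv = 2×(125 − 1.5×32)×12 = 1848 mm²; tension across gage: (152 − 2×32)×12 = 1056 mm². R_n = min(0.6×400×1848, 0.6×250×3000) + 1.0×400×1056 = min(443.52, 450) + 422.4 = 865.92 kN. φR_n = 0.75 × 865.92 = 649.4 kN.
Tension rupture (net): A_n = (251 − 3×32)×12 = 1860 mm² (U = 1.0, A_e = A_n). φR_n = 0.75 × 400 × 1860 = 558.0 kN.
Governing: min(1208.4, 1023.8, 677.7, 649.4, 558.0) = 558.0 kN → net-section rupture.

558.0 kN (net-section rupture governs)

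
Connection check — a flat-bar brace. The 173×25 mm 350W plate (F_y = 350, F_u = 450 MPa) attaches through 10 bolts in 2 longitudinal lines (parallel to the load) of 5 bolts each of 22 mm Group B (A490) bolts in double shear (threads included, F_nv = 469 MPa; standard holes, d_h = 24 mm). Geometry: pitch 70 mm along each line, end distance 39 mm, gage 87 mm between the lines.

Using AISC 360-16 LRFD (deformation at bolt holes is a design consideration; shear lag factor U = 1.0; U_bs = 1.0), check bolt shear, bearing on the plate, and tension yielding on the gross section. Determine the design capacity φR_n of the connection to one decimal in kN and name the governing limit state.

1362.4 kN (gross-section yield governs)

Bolt shear: A_b = π(22)²/4 = 380.13 mm². φR_n = 0.75 × 469 × 380.13 × 10 × 2 = 2674.2 kN.
Bearing (25 mm plate, F_u = 450 MPa): end bolts L_c = 39 − 24/2 = 27, R_n = min(1.2×27×25×450, 2.4×22×25×450) = 364.5 kN/bolt; interior L_c = 70 − 24 = 46, R_n = 594 kN/bolt. φR_n = 0.75 × (2×364.5 + 8×594) = 4110.8 kN.
Tension yield (gross): A_g = 173×25 = 4325 mm². φR_n = 0.90 × 350 × 4325 = 1362.4 kN.
Governing: min(2674.2, 4110.8, 1362.4) = 1362.4 kN → gross-section yield.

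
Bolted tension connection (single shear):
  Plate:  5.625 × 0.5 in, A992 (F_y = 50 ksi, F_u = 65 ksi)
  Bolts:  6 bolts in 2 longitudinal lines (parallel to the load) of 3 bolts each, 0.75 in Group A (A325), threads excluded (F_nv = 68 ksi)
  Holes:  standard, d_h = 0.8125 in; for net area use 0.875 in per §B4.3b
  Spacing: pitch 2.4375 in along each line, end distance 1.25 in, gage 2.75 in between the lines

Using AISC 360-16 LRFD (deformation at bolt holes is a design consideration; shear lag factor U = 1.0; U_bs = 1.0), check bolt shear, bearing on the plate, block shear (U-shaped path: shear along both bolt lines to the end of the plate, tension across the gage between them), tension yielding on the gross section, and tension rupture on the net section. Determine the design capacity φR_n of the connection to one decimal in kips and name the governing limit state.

Bolt shear: A_b = π(0.75)²/4 = 0.44179 in². φR_n = 0.75 × 68 × 0.44179 × 6 × 1 = 135.2 kips.
Bearing (0.5 in plate, F_u = 65 ksi): end bolts L_c = 1.25 − 0.8125/2 = 0.84375, R_n = min(1.2×0.84375×0.5×65, 2.4×0.75×0.5×65) = 32.906 kips/bolt; interior L_c = 2.4375 − 0.8125 = 1.625, R_n = 58.5 kips/bolt. φR_n = 0.75 × (2×32.906 + 4×58.5) = 224.9 kips.
Block shear: shear path 2×[1.25+2×2.4375] = 2×6.125 in, A_gv = 6.125, A_nv = 2×(6.125 − 2.5×0.875)×0.5 = 3.9375 in²; tension across gage: (2.75 − 1×0.875)×0.5 = 0.9375 in². R_n = min(0.6×65×3.9375, 0.6×50×6.125) + 1.0×65×0.9375 = min(153.56, 183.75) + 60.938 = 214.5 kips. φR_n = 0.75 × 214.5 = 160.9 kips.
Tension yield (gross): A_g = 5.625×0.5 = 2.8125 in². φR_n = 0.90 × 50 × 2.8125 = 126.6 kips.
Tension rupture (net): A_n = (5.625 − 2×0.875)×0.5 = 1.9375 in² (U = 1.0, A_e = A_n). φR_n = 0.75 × 65 × 1.9375 = 94.5 kips.
Governing: min(135.2, 224.9, 160.9, 126.6, 94.5) = 94.5 kips → net-section rupture.

94.5 kips (net-section rupture governs)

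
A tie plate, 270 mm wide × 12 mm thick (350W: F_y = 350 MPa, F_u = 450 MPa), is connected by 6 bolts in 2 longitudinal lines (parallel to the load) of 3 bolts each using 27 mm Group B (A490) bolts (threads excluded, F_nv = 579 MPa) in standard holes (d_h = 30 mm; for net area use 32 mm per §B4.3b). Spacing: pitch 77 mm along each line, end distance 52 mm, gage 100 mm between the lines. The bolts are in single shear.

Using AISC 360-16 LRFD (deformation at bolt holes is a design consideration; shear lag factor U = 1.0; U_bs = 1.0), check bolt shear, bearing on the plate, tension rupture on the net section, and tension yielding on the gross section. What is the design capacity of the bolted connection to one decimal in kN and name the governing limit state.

Bolt shear: A_b = π(27)²/4 = 572.56 mm². φR_n = 0.75 × 579 × 572.56 × 6 × 1 = 1491.8 kN.
Bearing (12 mm plate, F_u = 450 MPa): end bolts L_c = 52 − 30/2 = 37, R_n = min(1.2×37×12×450, 2.4×27×12×450) = 239.76 kN/bolt; interior L_c = 77 − 30 = 47, R_n = 304.56 kN/bolt. φR_n = 0.75 × (2×239.76 + 4×304.56) = 1273.3 kN.
Tension rupture (net): A_n = (270 − 2×32)×12 = 2472 mm² (U = 1.0, A_e = A_n). φR_n = 0.75 × 450 × 2472 = 834.3 kN.
Tension yield (gross): A_g = 270×12 = 3240 mm². φR_n = 0.90 × 350 × 3240 = 1020.6 kN.
Governing: min(1491.8, 1273.3, 834.3, 1020.6) = 834.3 kN → net-section rupture.

834.3 kN (net-section rupture governs)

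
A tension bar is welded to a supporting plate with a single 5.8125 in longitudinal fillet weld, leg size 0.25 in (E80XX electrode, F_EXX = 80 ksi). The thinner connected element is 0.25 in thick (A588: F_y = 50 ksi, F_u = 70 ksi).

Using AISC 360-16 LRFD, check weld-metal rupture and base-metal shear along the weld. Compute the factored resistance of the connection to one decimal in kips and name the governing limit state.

Weld metal: throat = 0.707×0.25 = 0.17675 in, L = 5.8125 in. φR_n = 0.75 × 0.6 × 80 × 0.17675 × 5.8125 = 37.0 kips.
Base metal shear (0.25 in plate): yield φR_n = 1.0×0.6×50×0.25×5.8125 = 43.6 kips; rupture φR_n = 0.75×0.6×70×0.25×5.8125 = 45.8 kips; take 43.6 kips (yield).
Governing: min(37.0, 43.6) = 37.0 kips → weld metal.

37.0 kips (weld metal governs)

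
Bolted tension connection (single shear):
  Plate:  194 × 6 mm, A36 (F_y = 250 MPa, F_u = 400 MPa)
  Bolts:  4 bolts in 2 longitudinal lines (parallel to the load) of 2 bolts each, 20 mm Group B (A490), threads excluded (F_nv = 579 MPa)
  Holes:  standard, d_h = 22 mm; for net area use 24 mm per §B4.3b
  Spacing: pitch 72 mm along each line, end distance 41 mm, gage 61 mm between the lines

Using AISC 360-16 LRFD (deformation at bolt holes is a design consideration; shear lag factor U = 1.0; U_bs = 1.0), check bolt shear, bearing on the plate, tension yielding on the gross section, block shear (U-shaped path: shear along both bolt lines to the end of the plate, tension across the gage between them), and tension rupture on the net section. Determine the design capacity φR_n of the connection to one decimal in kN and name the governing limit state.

Bolt shear: A_b = π(20)²/4 = 314.16 mm². φR_n = 0.75 × 579 × 314.16 × 4 × 1 = 545.7 kN.
Bearing (6 mm plate, F_u = 400 MPa): end bolts L_c = 41 − 22/2 = 30, R_n = min(1.2×30×6×400, 2.4×20×6×400) = 86.4 kN/bolt; interior L_c = 72 − 22 = 50, R_n = 115.2 kN/bolt. φR_n = 0.75 × (2×86.4 + 2×115.2) = 302.4 kN.
Tension yield (gross): A_g = 194×6 = 1164 mm². φR_n = 0.90 × 250 × 1164 = 261.9 kN.
Block shear: shear path 2×[41+1×72] = 2×113 mm, A_gv = 1356, A_nv = 2×(113 − 1.5×24)×6 = 924 mm²; tension across gage: (61 − 1×24)×6 = 222 mm². R_n = min(0.6×400×924, 0.6×250×1356) + 1.0×400×222 = min(221.76, 203.4) + 88.8 = 292.2 kN. φR_n = 0.75 × 292.2 = 219.2 kN.
Tension rupture (net): A_n = (194 − 2×24)×6 = 876 mm² (U = 1.0, A_e = A_n). φR_n = 0.75 × 400 × 876 = 262.8 kN.
Governing: min(545.7, 302.4, 261.9, 219.2, 262.8) = 219.2 kN → block shear.

219.2 kN (block shear governs)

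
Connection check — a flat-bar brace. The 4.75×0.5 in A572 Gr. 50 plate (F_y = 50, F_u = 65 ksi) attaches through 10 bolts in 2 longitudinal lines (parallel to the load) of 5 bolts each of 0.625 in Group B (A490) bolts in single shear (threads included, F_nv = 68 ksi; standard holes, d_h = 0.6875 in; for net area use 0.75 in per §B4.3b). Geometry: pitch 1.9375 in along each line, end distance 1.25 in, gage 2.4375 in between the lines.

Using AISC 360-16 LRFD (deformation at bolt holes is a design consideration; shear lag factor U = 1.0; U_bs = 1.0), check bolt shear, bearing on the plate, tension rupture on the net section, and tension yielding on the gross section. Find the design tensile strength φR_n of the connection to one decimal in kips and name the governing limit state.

79.2 kips (net-section rupture governs)

Bolt shear: A_b = π(0.625)²/4 = 0.3068 in². φR_n = 0.75 × 68 × 0.3068 × 10 × 1 = 156.5 kips.
Bearing (0.5 in plate, F_u = 65 ksi): end bolts L_c = 1.25 − 0.6875/2 = 0.90625, R_n = min(1.2×0.90625×0.5×65, 2.4×0.625×0.5×65) = 35.344 kips/bolt; interior L_c = 1.9375 − 0.6875 = 1.25, R_n = 48.75 kips/bolt. φR_n = 0.75 × (2×35.344 + 8×48.75) = 345.5 kips.
Tension rupture (net): A_n = (4.75 − 2×0.75)×0.5 = 1.625 in² (U = 1.0, A_e = A_n). φR_n = 0.75 × 65 × 1.625 = 79.2 kips.
Tension yield (gross): A_g = 4.75×0.5 = 2.375 in². φR_n = 0.90 × 50 × 2.375 = 106.9 kips.
Governing: min(156.5, 345.5, 79.2, 106.9) = 79.2 kips → net-section rupture.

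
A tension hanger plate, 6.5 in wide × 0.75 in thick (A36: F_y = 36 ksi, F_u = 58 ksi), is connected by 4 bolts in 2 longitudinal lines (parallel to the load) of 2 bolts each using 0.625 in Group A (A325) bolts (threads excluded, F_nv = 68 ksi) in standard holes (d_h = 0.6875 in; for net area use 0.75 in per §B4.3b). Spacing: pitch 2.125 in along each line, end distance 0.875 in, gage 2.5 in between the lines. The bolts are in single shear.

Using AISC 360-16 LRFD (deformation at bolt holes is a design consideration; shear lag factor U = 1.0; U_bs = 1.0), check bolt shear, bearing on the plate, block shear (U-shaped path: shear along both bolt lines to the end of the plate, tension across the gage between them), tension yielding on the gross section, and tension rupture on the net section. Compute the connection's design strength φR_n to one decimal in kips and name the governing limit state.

62.6 kips (bolt shear governs)

Bolt shear: A_b = π(0.625)²/4 = 0.3068 in². φR_n = 0.75 × 68 × 0.3068 × 4 × 1 = 62.6 kips.
Bearing (0.75 in plate, F_u = 58 ksi): end bolts L_c = 0.875 − 0.6875/2 = 0.53125, R_n = min(1.2×0.53125×0.75×58, 2.4×0.625×0.75×58) = 27.731 kips/bolt; interior L_c = 2.125 − 0.6875 = 1.4375, R_n = 65.25 kips/bolt. φR_n = 0.75 × (2×27.731 + 2×65.25) = 139.5 kips.
Block shear: shear path 2×[0.875+1×2.125] = 2×3 in, A_gv = 4.5, A_nv = 2×(3 − 1.5×0.75)×0.75 = 2.8125 in²; tension across gage: (2.5 − 1×0.75)×0.75 = 1.3125 in². R_n = min(0.6×58×2.8125, 0.6×36×4.5) + 1.0×58×1.3125 = min(97.875, 97.2) + 76.125 = 173.33 kips. φR_n = 0.75 × 173.33 = 130.0 kips.
Tension yield (gross): A_g = 6.5×0.75 = 4.875 in². φR_n = 0.90 × 36 × 4.875 = 158.0 kips.
Tension rupture (net): A_n = (6.5 − 2×0.75)×0.75 = 3.75 in² (U = 1.0, A_e = A_n). φR_n = 0.75 × 58 × 3.75 = 163.1 kips.
Governing: min(62.6, 139.5, 130.0, 158.0, 163.1) = 62.6 kips → bolt shear.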